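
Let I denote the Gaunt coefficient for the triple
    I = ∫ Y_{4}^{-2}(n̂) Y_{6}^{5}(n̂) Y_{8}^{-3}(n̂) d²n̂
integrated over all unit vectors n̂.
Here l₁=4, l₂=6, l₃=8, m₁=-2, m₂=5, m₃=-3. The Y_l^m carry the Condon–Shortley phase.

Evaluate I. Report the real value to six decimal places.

m-sum 0 ✓  L=18 even ✓  2≤8≤10 ✓
Π(2lᵢ+1) = 9×13×17 = 1989
triangle coeff Δ(4,6,8) = 1/23279256
Σ_t [0,2]: t=0:+1/1658880 t=1:−1/518400 t=2:+1/1658880 = -1/1382400
(3j)²=504/46189 [(4 6 8; 0 0 0)], sign=-1
Σ_t [1,2]: t=1:−1/435456000 t=2:+1/34836480 = 23/870912000
(3j)²=5819/705432 [(4 6 8; -2 5 -3)], sign=-1
⇒ 4πI² = 14283/79781
I = (+1)√(14283/79781/(4π)) = 0.11935897

0.119359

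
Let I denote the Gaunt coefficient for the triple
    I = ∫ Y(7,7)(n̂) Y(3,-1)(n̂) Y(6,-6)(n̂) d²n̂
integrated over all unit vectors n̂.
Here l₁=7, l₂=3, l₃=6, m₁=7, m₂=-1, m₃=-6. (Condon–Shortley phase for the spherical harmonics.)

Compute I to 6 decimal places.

0.220392

Checks pass: Σm=0; 16 even; l₃=6∈[4,10].
(2·7+1)(2·3+1)(2·6+1) = 1365
Δ: 4! 10! 2! / 17! → 1/2042040
sum: t=1:−1/207360 t=2:+1/57600 t=3:−1/207360 = 1/129600
3j²(7 3 6; 0 0 0) = Δ·Π!·Σ² = 168/12155  (sign +1)
sum: t=0:+1/174182400 = 1/174182400
3j²(7 3 6; 7 -1 -6) = Δ·Π!·Σ² = 11/340  (sign +1)
combine: 4πI² = 1365·168/12155·11/340 = 882/1445
take √, sign +1: I = 0.22039180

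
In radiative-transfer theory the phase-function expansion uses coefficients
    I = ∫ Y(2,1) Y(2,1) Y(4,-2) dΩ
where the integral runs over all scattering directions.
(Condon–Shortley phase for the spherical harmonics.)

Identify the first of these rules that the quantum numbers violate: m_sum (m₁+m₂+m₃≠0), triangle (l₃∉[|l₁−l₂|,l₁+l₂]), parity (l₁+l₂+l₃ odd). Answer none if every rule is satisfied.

azimuthal sum: 1 + 1 − 2 = 0  ✓
0 ≤ 4 ≤ 4 (triangle on l)  ✓
L = 2 + 2 + 4 = 8 (even)  ✓

none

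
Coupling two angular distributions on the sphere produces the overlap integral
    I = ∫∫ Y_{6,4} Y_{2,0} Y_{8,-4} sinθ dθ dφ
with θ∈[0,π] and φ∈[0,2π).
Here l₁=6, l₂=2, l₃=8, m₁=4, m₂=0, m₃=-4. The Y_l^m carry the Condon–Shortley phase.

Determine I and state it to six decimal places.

0.168874

Checks pass: Σm=0; 16 even; l₃=8∈[4,8].
(2·6+1)(2·2+1)(2·8+1) = 1105
Δ: 0! 12! 4! / 17! → 1/30940
sum: t=0:+1/2073600 = 1/2073600
3j²(6 2 8; 0 0 0) = Δ·Π!·Σ² = 28/1105  (sign +1)
sum: t=0:+1/29030400 = 1/29030400
3j²(6 2 8; 4 0 -4) = Δ·Π!·Σ² = 99/7735  (sign +1)
combine: 4πI² = 1105·28/1105·99/7735 = 396/1105
take √, sign +1: I = 0.16887351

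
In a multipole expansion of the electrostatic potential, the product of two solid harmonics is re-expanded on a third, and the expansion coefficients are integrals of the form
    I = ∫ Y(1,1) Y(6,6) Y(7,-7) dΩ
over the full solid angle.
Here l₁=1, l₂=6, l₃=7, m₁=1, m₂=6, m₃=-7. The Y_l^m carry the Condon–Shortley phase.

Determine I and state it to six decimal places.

m-sum 0 ✓  L=14 even ✓  5≤7≤7 ✓
Π(2lᵢ+1) = 3×13×15 = 585
triangle coeff Δ(1,6,7) = 1/1365
Σ_t [0,0]: t=0:+1/518400 = 1/518400
(3j)²=7/195 [(1 6 7; 0 0 0)], sign=-1
Σ_t [0,0]: t=0:+1/958003200 = 1/958003200
(3j)²=1/15 [(1 6 7; 1 6 -7)], sign=+1
⇒ 4πI² = 7/5
I = (-1)√(7/5/(4π)) = -0.33377906

-0.333779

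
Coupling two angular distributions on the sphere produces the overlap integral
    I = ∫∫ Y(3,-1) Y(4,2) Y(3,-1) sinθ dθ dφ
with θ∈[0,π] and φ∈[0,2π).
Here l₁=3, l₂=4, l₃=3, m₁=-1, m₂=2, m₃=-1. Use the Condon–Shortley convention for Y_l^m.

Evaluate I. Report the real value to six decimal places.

0.162193

m-sum 0 ✓  L=10 even ✓  1≤3≤7 ✓
Π(2lᵢ+1) = 7×9×7 = 441
triangle coeff Δ(3,4,3) = 1/34650
Σ_t [1,3]: t=1:−1/72 t=2:+1/16 t=3:−1/72 = 5/144
(3j)²=2/77 [(3 4 3; 0 0 0)], sign=-1
Σ_t [2,4]: t=2:+1/192 t=3:−1/36 t=4:+1/192 = -5/288
(3j)²=20/693 [(3 4 3; -1 2 -1)], sign=-1
⇒ 4πI² = 40/121
I = (+1)√(40/121/(4π)) = 0.16219310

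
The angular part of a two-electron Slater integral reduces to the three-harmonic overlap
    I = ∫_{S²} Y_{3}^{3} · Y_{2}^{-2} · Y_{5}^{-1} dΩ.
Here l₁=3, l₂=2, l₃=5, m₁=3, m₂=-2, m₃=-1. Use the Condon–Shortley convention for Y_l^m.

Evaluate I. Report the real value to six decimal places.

-0.023961

Rules hold: Σm=0, L=10 even, 1≤5≤5.
N = 7·5·11 = 385
Δ = 0!·6!·4!/11! = 1/2310
Racah Σ t=0..0: t=0:+1/144 = 1/144
⇒ 3j(3 2 5; 0 0 0)² = 10/231, sgn -1
Racah Σ t=0..0: t=0:+1/17280 = 1/17280
⇒ 3j(3 2 5; 3 -2 -1)² = 1/2310, sgn +1
4πI² = N·(3j₀)²·(3jₘ)² = 5/693
I = -1·√(0.00721501/4π) = -0.02396147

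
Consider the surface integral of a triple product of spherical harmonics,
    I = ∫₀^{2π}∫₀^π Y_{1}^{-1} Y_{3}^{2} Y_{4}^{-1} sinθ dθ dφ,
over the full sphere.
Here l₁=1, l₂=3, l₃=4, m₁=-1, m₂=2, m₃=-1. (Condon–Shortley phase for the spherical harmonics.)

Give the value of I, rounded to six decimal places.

-0.106622

m-sum 0 ✓  L=8 even ✓  2≤4≤4 ✓
Π(2lᵢ+1) = 3×7×9 = 189
triangle coeff Δ(1,3,4) = 1/252
Σ_t [0,0]: t=0:+1/36 = 1/36
(3j)²=4/63 [(1 3 4; 0 0 0)], sign=+1
Σ_t [0,0]: t=0:+1/240 = 1/240
(3j)²=1/84 [(1 3 4; -1 2 -1)], sign=-1
⇒ 4πI² = 1/7
I = (-1)√(1/7/(4π)) = -0.10662181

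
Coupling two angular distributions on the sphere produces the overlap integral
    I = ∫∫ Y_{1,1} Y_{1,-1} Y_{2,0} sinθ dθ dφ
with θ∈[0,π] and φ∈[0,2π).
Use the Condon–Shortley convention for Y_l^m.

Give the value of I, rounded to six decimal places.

Checks pass: Σm=0; 4 even; l₃=2∈[0,2].
(2·1+1)(2·1+1)(2·2+1) = 45
Δ: 0! 2! 2! / 5! → 1/30
sum: t=0:+1/1 = 1/1
3j²(1 1 2; 0 0 0) = Δ·Π!·Σ² = 2/15  (sign +1)
sum: t=0:+1/4 = 1/4
3j²(1 1 2; 1 -1 0) = Δ·Π!·Σ² = 1/30  (sign +1)
combine: 4πI² = 45·2/15·1/30 = 1/5
take √, sign +1: I = 0.12615663

0.126157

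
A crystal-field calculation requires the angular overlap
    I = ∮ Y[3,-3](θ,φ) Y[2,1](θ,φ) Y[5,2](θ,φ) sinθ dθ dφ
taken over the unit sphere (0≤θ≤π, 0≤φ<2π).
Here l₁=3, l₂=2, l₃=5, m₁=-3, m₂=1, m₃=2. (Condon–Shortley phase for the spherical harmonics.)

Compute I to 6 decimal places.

m-sum 0 ✓  L=10 even ✓  1≤5≤5 ✓
Π(2lᵢ+1) = 7×5×11 = 385
triangle coeff Δ(3,2,5) = 1/2310
Σ_t [0,0]: t=0:+1/144 = 1/144
(3j)²=10/231 [(3 2 5; 0 0 0)], sign=-1
Σ_t [0,0]: t=0:+1/4320 = 1/4320
(3j)²=1/330 [(3 2 5; -3 1 2)], sign=-1
⇒ 4πI² = 5/99
I = (+1)√(5/99/(4π)) = 0.06339609

0.063396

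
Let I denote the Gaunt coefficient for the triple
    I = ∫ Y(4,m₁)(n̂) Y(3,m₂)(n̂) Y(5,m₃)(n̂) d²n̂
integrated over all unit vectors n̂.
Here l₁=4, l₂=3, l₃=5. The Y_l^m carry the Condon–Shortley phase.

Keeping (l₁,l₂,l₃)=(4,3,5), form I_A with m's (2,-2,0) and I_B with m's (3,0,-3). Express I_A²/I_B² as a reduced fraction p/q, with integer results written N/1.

l's match ⇒ only the (l;m) 3-j factors differ between A and B.
A: triangle coeff Δ(4,3,5) = 1/180180; Σ_t [0,1]: t=0:+1/576 t=1:−1/2880 = 1/720; (3j)²=80/3003 [(4 3 5; 2 -2 0)], sign=-1
B: triangle coeff Δ(4,3,5) = 1/180180; Σ_t [0,1]: t=0:+1/1440 t=1:−1/2880 = 1/2880; (3j)²=7/715 [(4 3 5; 3 0 -3)], sign=+1
I_A²/I_B² = (80/3003)/(7/715) = 400/147

400/147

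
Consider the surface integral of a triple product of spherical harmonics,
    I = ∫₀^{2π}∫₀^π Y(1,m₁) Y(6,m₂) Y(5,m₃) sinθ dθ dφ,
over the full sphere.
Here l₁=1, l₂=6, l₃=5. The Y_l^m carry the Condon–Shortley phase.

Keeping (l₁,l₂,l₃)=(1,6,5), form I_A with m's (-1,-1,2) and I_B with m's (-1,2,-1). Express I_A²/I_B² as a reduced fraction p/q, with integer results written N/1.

5/14

l's match ⇒ only the (l;m) 3-j factors differ between A and B.
A: triangle coeff Δ(1,6,5) = 1/858; Σ_t [2,2]: t=2:+1/60480 = 1/60480; (3j)²=5/429 [(1 6 5; -1 -1 2)], sign=-1
B: triangle coeff Δ(1,6,5) = 1/858; Σ_t [2,2]: t=2:+1/34560 = 1/34560; (3j)²=14/429 [(1 6 5; -1 2 -1)], sign=+1
I_A²/I_B² = (5/429)/(14/429) = 5/14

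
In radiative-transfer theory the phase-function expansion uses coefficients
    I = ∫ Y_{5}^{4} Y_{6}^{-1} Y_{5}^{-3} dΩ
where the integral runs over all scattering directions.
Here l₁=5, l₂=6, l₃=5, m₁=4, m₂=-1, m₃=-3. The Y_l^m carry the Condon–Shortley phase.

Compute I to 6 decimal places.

Rules hold: Σm=0, L=16 even, 1≤5≤11.
N = 11·13·11 = 1573
Δ = 6!·4!·6!/17! = 1/28588560
Racah Σ t=1..5: t=1:−1/345600 t=2:+1/13824 t=3:−1/5184 t=4:+1/13824 t=5:−1/345600 = -7/129600
⇒ 3j(5 6 5; 0 0 0)² = 80/7293, sgn +1
Racah Σ t=0..1: t=0:+1/518400 t=1:−1/138240 = -11/2073600
⇒ 3j(5 6 5; 4 -1 -3)² = 77/4420, sgn -1
4πI² = N·(3j₀)²·(3jₘ)² = 3388/11271
I = -1·√(0.300594/4π) = -0.15466268

-0.154663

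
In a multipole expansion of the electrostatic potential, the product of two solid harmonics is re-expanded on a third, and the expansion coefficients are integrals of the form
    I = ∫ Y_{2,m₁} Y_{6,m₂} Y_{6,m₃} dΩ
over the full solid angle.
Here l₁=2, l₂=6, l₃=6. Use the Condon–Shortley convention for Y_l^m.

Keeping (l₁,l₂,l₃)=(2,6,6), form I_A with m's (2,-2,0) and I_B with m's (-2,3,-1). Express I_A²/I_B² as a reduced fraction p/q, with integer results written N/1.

7/6

Shared (l₁,l₂,l₃)=(2,6,6): N and (l;000)² cancel in I_A²/I_B².
A: Δ = 2!·2!·10!/15! = 1/90090; Racah Σ t=0..0: t=0:+1/69120 = 1/69120; ⇒ 3j(2 6 6; 2 -2 0)² = 4/143, sgn +1
B: Δ = 2!·2!·10!/15! = 1/90090; Racah Σ t=2..2: t=2:+1/120960 = 1/120960; ⇒ 3j(2 6 6; -2 3 -1)² = 24/1001, sgn -1
I_A²/I_B² = (4/143)/(24/1001) = 7/6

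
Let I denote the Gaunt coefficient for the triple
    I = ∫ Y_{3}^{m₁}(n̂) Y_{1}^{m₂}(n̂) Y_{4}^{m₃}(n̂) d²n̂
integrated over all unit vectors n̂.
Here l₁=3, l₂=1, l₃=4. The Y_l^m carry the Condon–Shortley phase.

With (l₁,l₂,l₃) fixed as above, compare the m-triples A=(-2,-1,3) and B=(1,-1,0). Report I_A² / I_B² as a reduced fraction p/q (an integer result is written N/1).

7/2

Shared (l₁,l₂,l₃)=(3,1,4): N and (l;000)² cancel in I_A²/I_B².
A: Δ = 0!·6!·2!/9! = 1/252; Racah Σ t=0..0: t=0:+1/240 = 1/240; ⇒ 3j(3 1 4; -2 -1 3)² = 1/12, sgn -1
B: Δ = 0!·6!·2!/9! = 1/252; Racah Σ t=0..0: t=0:+1/96 = 1/96; ⇒ 3j(3 1 4; 1 -1 0)² = 1/42, sgn +1
I_A²/I_B² = (1/12)/(1/42) = 7/2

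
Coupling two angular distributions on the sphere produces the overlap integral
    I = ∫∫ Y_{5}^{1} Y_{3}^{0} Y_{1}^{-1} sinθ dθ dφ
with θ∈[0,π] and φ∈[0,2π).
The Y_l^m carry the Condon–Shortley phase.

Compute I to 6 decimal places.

0.000000

|5−3|≤1≤5+3 violated ⇒ I = 0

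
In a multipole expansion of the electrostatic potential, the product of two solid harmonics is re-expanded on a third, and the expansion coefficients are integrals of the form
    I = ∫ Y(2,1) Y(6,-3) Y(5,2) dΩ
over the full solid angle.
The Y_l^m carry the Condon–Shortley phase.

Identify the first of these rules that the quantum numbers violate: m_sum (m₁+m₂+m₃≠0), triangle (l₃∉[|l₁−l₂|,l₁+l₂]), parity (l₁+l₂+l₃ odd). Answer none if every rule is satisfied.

parity

azimuthal sum: 1 − 3 + 2 = 0  ✓
4 ≤ 5 ≤ 8 (triangle on l)  ✓
L = 2 + 6 + 5 = 13 (odd)  ✗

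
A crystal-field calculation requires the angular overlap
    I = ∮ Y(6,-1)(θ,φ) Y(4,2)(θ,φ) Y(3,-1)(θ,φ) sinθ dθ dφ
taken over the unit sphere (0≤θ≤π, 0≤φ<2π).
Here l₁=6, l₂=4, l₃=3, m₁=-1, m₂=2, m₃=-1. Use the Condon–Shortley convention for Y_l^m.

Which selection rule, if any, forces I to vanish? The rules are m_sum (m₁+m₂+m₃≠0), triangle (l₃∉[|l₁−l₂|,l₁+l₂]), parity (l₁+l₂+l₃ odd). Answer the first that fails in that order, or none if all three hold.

parity

Σmᵢ = 0  ✓
l₃∈[|l₁−l₂|,l₁+l₂]=[2,10], have l₃=3  ✓
Σlᵢ = 13 ⇒ odd  ✗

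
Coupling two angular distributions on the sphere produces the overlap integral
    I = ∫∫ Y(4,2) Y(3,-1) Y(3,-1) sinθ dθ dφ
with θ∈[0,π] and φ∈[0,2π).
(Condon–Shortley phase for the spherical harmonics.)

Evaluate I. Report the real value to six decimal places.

0.162193

Rules hold: Σm=0, L=10 even, 1≤3≤7.
N = 9·7·7 = 441
Δ = 4!·4!·2!/11! = 1/34650
Racah Σ t=1..3: t=1:−1/72 t=2:+1/16 t=3:−1/72 = 5/144
⇒ 3j(4 3 3; 0 0 0)² = 2/77, sgn -1
Racah Σ t=0..2: t=0:+1/192 t=1:−1/36 t=2:+1/192 = -5/288
⇒ 3j(4 3 3; 2 -1 -1)² = 20/693, sgn -1
4πI² = N·(3j₀)²·(3jₘ)² = 40/121
I = +1·√(0.330579/4π) = 0.16219310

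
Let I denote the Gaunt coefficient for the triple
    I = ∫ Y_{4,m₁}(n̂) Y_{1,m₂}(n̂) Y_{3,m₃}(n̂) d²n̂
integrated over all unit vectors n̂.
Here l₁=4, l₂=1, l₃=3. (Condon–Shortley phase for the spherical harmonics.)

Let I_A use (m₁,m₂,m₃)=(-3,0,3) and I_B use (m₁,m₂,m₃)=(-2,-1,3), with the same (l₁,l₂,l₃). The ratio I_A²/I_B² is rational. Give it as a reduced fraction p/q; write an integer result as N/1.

7/1

Same 4,1,3: normalisation and zero-m 3j drop out of the ratio.
A: Δ: 2! 6! 0! / 9! → 1/252; sum: t=1:−1/720 = -1/720; 3j²(4 1 3; -3 0 3) = Δ·Π!·Σ² = 1/36  (sign -1)
B: Δ: 2! 6! 0! / 9! → 1/252; sum: t=0:+1/1440 = 1/1440; 3j²(4 1 3; -2 -1 3) = Δ·Π!·Σ² = 1/252  (sign +1)
I_A²/I_B² = (1/36)/(1/252) = 7/1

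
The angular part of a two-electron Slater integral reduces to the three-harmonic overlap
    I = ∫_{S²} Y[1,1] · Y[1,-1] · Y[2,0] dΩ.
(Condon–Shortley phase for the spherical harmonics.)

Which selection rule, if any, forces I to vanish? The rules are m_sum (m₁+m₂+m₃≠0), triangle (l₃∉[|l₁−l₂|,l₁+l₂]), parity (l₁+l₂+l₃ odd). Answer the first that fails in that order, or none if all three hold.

azimuthal sum: 1 − 1 + 0 = 0  ✓
0 ≤ 2 ≤ 2 (triangle on l)  ✓
L = 1 + 1 + 2 = 4 (even)  ✓

none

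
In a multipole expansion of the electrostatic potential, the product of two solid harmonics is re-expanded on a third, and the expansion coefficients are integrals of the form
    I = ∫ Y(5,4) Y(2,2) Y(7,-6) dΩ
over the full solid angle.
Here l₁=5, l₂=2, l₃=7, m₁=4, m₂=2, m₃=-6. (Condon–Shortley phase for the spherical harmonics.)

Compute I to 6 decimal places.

Rules hold: Σm=0, L=14 even, 3≤7≤7.
N = 11·5·15 = 825
Δ = 0!·10!·4!/15! = 1/15015
Racah Σ t=0..0: t=0:+1/57600 = 1/57600
⇒ 3j(5 2 7; 0 0 0)² = 21/715, sgn -1
Racah Σ t=0..0: t=0:+1/8709120 = 1/8709120
⇒ 3j(5 2 7; 4 2 -6)² = 1/21, sgn -1
4πI² = N·(3j₀)²·(3jₘ)² = 15/13
I = +1·√(1.15385/4π) = 0.30301841

0.303018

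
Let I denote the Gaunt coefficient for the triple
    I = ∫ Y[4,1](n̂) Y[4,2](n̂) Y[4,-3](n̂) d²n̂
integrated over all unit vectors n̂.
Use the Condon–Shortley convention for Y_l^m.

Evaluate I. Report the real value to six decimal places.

m-sum 0 ✓  L=12 even ✓  0≤4≤8 ✓
Π(2lᵢ+1) = 9×9×9 = 729
triangle coeff Δ(4,4,4) = 1/450450
Σ_t [0,4]: t=0:+1/13824 t=1:−1/216 t=2:+1/64 t=3:−1/216 t=4:+1/13824 = 5/768
(3j)²=18/1001 [(4 4 4; 0 0 0)], sign=+1
Σ_t [2,3]: t=2:+1/576 t=3:−1/864 = 1/1728
(3j)²=5/1287 [(4 4 4; 1 2 -3)], sign=-1
⇒ 4πI² = 7290/143143
I = (-1)√(7290/143143/(4π)) = -0.06366105

-0.063661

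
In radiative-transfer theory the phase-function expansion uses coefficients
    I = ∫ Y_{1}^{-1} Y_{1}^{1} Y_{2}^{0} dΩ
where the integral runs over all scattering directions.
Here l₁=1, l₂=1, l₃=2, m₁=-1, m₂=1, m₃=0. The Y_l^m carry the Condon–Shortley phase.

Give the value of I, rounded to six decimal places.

0.126157

Rules hold: Σm=0, L=4 even, 0≤2≤2.
N = 3·3·5 = 45
Δ = 0!·2!·2!/5! = 1/30
Racah Σ t=0..0: t=0:+1/1 = 1/1
⇒ 3j(1 1 2; 0 0 0)² = 2/15, sgn +1
Racah Σ t=0..0: t=0:+1/4 = 1/4
⇒ 3j(1 1 2; -1 1 0)² = 1/30, sgn +1
4πI² = N·(3j₀)²·(3jₘ)² = 1/5
I = +1·√(0.2/4π) = 0.12615663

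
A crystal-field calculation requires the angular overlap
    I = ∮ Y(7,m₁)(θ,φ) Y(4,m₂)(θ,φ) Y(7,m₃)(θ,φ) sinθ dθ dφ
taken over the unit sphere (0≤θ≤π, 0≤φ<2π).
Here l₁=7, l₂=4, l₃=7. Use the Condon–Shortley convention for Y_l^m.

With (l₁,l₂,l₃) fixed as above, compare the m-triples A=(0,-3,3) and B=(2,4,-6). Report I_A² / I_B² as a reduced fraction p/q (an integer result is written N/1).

Shared (l₁,l₂,l₃)=(7,4,7): N and (l;000)² cancel in I_A²/I_B².
A: Δ = 4!·10!·4!/19! = 1/58198140; Racah Σ t=0..1: t=0:+1/4354560 t=1:−1/2488320 = -1/5806080; ⇒ 3j(7 4 7; 0 -3 3)² = 525/92378, sgn -1
B: Δ = 4!·10!·4!/19! = 1/58198140; Racah Σ t=4..4: t=4:+1/209018880 = 1/209018880; ⇒ 3j(7 4 7; 2 4 -6)² = 25/5814, sgn -1
I_A²/I_B² = (525/92378)/(25/5814) = 189/143

189/143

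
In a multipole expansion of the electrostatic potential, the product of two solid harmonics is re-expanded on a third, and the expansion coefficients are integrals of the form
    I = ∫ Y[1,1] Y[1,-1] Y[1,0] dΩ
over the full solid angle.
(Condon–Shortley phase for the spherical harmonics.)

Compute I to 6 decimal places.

L=3 odd ⇒ parity kills the (l;000) factor ⇒ I = 0

0.000000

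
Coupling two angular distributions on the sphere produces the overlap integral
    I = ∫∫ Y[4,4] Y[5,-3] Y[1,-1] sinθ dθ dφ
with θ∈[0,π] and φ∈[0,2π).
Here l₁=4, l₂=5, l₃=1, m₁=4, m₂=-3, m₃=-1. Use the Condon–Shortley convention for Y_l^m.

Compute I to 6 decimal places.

-0.049106

Checks pass: Σm=0; 10 even; l₃=1∈[1,9].
(2·4+1)(2·5+1)(2·1+1) = 297
Δ: 8! 0! 2! / 11! → 1/495
sum: t=4:+1/576 = 1/576
3j²(4 5 1; 0 0 0) = Δ·Π!·Σ² = 5/99  (sign -1)
sum: t=0:+1/80640 = 1/80640
3j²(4 5 1; 4 -3 -1) = Δ·Π!·Σ² = 1/495  (sign +1)
combine: 4πI² = 297·5/99·1/495 = 1/33
take √, sign -1: I = -0.04910640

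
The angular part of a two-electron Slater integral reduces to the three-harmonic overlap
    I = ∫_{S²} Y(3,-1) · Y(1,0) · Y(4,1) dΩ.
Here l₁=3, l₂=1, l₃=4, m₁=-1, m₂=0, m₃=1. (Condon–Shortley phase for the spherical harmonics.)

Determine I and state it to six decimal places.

Checks pass: Σm=0; 8 even; l₃=4∈[2,4].
(2·3+1)(2·1+1)(2·4+1) = 189
Δ: 0! 6! 2! / 9! → 1/252
sum: t=0:+1/36 = 1/36
3j²(3 1 4; 0 0 0) = Δ·Π!·Σ² = 4/63  (sign +1)
sum: t=0:+1/48 = 1/48
3j²(3 1 4; -1 0 1) = Δ·Π!·Σ² = 5/84  (sign -1)
combine: 4πI² = 189·4/63·5/84 = 5/7
take √, sign -1: I = -0.23841361

-0.238414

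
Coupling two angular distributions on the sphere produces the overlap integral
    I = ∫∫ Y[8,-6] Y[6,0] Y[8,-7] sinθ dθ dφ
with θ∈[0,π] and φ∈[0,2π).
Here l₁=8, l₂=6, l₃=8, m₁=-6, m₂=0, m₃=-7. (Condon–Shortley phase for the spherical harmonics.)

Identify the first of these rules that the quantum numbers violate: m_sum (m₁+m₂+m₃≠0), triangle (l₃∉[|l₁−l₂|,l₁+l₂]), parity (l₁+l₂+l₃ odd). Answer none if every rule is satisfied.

m_sum

Σmᵢ = -13  ✗
l₃∈[|l₁−l₂|,l₁+l₂]=[2,14], have l₃=8
Σlᵢ = 22 ⇒ even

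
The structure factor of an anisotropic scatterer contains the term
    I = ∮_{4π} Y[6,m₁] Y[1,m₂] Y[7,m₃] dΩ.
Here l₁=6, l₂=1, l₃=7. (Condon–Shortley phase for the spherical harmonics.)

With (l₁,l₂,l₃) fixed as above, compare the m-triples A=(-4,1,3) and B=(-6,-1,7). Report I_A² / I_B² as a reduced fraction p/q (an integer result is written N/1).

6/91

Shared (l₁,l₂,l₃)=(6,1,7): N and (l;000)² cancel in I_A²/I_B².
A: Δ = 0!·12!·2!/15! = 1/1365; Racah Σ t=0..0: t=0:+1/14515200 = 1/14515200; ⇒ 3j(6 1 7; -4 1 3)² = 2/455, sgn +1
B: Δ = 0!·12!·2!/15! = 1/1365; Racah Σ t=0..0: t=0:+1/958003200 = 1/958003200; ⇒ 3j(6 1 7; -6 -1 7)² = 1/15, sgn +1
I_A²/I_B² = (2/455)/(1/15) = 6/91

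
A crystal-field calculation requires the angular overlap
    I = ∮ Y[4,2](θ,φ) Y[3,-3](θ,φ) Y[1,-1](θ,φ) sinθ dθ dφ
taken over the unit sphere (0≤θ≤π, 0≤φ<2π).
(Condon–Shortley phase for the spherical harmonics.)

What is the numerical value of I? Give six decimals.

0.000000

2 − 3 − 1 = -2 ≠ 0: azimuthal integral kills it; I = 0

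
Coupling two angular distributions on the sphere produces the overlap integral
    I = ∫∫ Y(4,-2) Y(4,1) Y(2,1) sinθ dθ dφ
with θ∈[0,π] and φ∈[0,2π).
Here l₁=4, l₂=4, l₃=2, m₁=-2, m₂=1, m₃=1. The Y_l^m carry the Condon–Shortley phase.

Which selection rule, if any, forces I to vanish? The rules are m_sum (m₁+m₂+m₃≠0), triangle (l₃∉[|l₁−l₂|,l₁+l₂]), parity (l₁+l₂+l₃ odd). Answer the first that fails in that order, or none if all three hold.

none

m₁+m₂+m₃ = -2 + 1 + 1 = 0  ✓
triangle: |4−4|=0 ≤ l₃=2 ≤ 4+4=8  ✓
parity: l₁+l₂+l₃ = 10 is even  ✓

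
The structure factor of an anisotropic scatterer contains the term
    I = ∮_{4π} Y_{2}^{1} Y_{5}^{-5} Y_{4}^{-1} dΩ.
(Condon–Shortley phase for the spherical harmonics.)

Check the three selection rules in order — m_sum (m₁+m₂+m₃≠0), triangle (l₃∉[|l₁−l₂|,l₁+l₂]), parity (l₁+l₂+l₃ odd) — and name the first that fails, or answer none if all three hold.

Σmᵢ = -5  ✗
l₃∈[|l₁−l₂|,l₁+l₂]=[3,7], have l₃=4
Σlᵢ = 11 ⇒ odd

m_sum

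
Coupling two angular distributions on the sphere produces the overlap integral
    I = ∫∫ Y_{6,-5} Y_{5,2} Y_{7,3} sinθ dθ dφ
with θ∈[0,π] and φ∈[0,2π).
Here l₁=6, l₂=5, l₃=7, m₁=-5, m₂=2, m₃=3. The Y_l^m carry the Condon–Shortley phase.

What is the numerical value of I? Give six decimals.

-0.138752

Checks pass: Σm=0; 18 even; l₃=7∈[1,11].
(2·6+1)(2·5+1)(2·7+1) = 2145
Δ: 4! 8! 6! / 19! → 1/174594420
sum: t=0:+1/4147200 t=1:−1/207360 t=2:+1/82944 t=3:−1/207360 t=4:+1/4147200 = 1/345600
3j²(6 5 7; 0 0 0) = Δ·Π!·Σ² = 420/46189  (sign -1)
sum: t=3:−1/11612160 t=4:+1/4354560 = 1/6967296
3j²(6 5 7; -5 2 3) = Δ·Π!·Σ² = 625/50388  (sign +1)
combine: 4πI² = 2145·420/46189·625/50388 = 328125/1356277
take √, sign -1: I = -0.13875241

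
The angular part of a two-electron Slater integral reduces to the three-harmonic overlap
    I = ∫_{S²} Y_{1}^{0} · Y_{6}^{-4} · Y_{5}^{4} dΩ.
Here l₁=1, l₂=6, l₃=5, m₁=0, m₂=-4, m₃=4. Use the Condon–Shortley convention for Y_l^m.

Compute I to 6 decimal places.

0.182727

m-sum 0 ✓  L=12 even ✓  5≤5≤7 ✓
Π(2lᵢ+1) = 3×13×11 = 429
triangle coeff Δ(1,6,5) = 1/858
Σ_t [1,1]: t=1:−1/14400 = -1/14400
(3j)²=6/143 [(1 6 5; 0 0 0)], sign=+1
Σ_t [1,1]: t=1:−1/362880 = -1/362880
(3j)²=10/429 [(1 6 5; 0 -4 4)], sign=+1
⇒ 4πI² = 60/143
I = (+1)√(60/143/(4π)) = 0.18272698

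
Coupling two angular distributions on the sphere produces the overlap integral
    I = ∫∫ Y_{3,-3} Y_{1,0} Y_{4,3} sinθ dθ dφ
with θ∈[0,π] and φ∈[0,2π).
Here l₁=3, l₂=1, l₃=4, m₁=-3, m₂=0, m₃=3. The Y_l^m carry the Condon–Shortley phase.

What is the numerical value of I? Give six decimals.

-0.162868

Checks pass: Σm=0; 8 even; l₃=4∈[2,4].
(2·3+1)(2·1+1)(2·4+1) = 189
Δ: 0! 6! 2! / 9! → 1/252
sum: t=0:+1/36 = 1/36
3j²(3 1 4; 0 0 0) = Δ·Π!·Σ² = 4/63  (sign +1)
sum: t=0:+1/720 = 1/720
3j²(3 1 4; -3 0 3) = Δ·Π!·Σ² = 1/36  (sign -1)
combine: 4πI² = 189·4/63·1/36 = 1/3
take √, sign -1: I = -0.16286750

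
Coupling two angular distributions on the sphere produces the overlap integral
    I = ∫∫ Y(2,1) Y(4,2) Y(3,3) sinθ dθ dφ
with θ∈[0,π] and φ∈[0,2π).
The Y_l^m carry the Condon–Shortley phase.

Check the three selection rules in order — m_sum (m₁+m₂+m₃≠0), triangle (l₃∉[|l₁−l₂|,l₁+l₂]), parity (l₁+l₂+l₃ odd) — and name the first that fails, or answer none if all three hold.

Σmᵢ = 6  ✗
l₃∈[|l₁−l₂|,l₁+l₂]=[2,6], have l₃=3
Σlᵢ = 9 ⇒ odd

m_sum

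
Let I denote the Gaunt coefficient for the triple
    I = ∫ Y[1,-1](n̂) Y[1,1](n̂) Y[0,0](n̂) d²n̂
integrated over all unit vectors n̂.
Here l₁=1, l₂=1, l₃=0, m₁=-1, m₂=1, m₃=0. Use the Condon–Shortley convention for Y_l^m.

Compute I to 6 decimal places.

Checks pass: Σm=0; 2 even; l₃=0∈[0,2].
(2·1+1)(2·1+1)(2·0+1) = 9
Δ: 2! 0! 0! / 3! → 1/3
sum: t=1:−1/1 = -1/1
3j²(1 1 0; 0 0 0) = Δ·Π!·Σ² = 1/3  (sign -1)
sum: t=2:+1/2 = 1/2
3j²(1 1 0; -1 1 0) = Δ·Π!·Σ² = 1/3  (sign +1)
combine: 4πI² = 9·1/3·1/3 = 1/1
take √, sign -1: I = -0.28209479

-0.282095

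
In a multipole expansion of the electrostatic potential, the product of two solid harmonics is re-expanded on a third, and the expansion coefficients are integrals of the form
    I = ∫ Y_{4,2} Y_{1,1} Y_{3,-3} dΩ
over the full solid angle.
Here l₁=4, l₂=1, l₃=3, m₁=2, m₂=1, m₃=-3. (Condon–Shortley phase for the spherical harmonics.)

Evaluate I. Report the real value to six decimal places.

Rules hold: Σm=0, L=8 even, 3≤3≤5.
N = 9·3·7 = 189
Δ = 2!·6!·0!/9! = 1/252
Racah Σ t=1..1: t=1:−1/36 = -1/36
⇒ 3j(4 1 3; 0 0 0)² = 4/63, sgn +1
Racah Σ t=2..2: t=2:+1/1440 = 1/1440
⇒ 3j(4 1 3; 2 1 -3)² = 1/252, sgn +1
4πI² = N·(3j₀)²·(3jₘ)² = 1/21
I = +1·√(0.047619/4π) = 0.06155813

0.061558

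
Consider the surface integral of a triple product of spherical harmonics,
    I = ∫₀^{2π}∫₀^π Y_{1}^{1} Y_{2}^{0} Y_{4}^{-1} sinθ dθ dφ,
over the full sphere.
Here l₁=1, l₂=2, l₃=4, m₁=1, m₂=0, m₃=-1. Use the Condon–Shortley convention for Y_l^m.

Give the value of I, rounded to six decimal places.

l₃=4 ∉ [1,3] — triangle fails ⇒ I = 0

0.000000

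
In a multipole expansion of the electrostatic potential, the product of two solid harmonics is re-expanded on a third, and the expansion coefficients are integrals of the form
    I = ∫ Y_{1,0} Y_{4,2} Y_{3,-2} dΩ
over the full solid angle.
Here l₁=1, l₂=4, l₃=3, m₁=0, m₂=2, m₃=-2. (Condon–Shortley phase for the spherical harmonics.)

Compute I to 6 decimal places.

0.213244

m-sum 0 ✓  L=8 even ✓  3≤3≤5 ✓
Π(2lᵢ+1) = 3×9×7 = 189
triangle coeff Δ(1,4,3) = 1/252
Σ_t [1,1]: t=1:−1/36 = -1/36
(3j)²=4/63 [(1 4 3; 0 0 0)], sign=+1
Σ_t [1,1]: t=1:−1/120 = -1/120
(3j)²=1/21 [(1 4 3; 0 2 -2)], sign=+1
⇒ 4πI² = 4/7
I = (+1)√(4/7/(4π)) = 0.21324362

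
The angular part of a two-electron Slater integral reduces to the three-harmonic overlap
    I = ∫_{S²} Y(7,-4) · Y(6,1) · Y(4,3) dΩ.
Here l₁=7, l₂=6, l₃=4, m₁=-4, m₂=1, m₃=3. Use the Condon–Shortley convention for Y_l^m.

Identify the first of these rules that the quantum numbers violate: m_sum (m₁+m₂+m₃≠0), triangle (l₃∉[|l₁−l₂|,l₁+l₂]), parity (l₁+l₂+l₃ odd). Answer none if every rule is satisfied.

parity

Σmᵢ = 0  ✓
l₃∈[|l₁−l₂|,l₁+l₂]=[1,13], have l₃=4  ✓
Σlᵢ = 17 ⇒ odd  ✗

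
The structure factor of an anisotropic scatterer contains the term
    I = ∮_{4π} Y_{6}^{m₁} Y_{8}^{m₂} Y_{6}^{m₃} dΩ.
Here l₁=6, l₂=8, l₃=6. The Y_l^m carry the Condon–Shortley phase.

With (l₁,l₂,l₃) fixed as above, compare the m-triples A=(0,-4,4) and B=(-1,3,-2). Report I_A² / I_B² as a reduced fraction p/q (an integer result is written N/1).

7/3

Same 6,8,6: normalisation and zero-m 3j drop out of the ratio.
A: Δ: 8! 4! 8! / 21! → 1/1309458150; sum: t=2:+1/49766400 t=3:−1/21772800 t=4:+1/92897280 = -1/66355200; 3j²(6 8 6; 0 -4 4) = Δ·Π!·Σ² = 63/8398  (sign -1)
B: Δ: 8! 4! 8! / 21! → 1/1309458150; sum: t=3:−1/696729600 t=4:+1/17418240 t=5:−1/4147200 t=6:+1/6220800 t=7:−1/69672960 = -1/25804800; 3j²(6 8 6; -1 3 -2) = Δ·Π!·Σ² = 27/8398  (sign -1)
I_A²/I_B² = (63/8398)/(27/8398) = 7/3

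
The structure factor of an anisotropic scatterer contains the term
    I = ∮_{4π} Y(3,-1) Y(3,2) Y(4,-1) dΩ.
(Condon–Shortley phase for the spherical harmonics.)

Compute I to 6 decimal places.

m-sum 0 ✓  L=10 even ✓  0≤4≤6 ✓
Π(2lᵢ+1) = 7×7×9 = 441
triangle coeff Δ(3,3,4) = 1/34650
Σ_t [0,2]: t=0:+1/72 t=1:−1/16 t=2:+1/72 = -5/144
(3j)²=2/77 [(3 3 4; 0 0 0)], sign=-1
Σ_t [1,2]: t=1:−1/144 t=2:+1/48 = 1/72
(3j)²=16/693 [(3 3 4; -1 2 -1)], sign=-1
⇒ 4πI² = 32/121
I = (+1)√(32/121/(4π)) = 0.14506992

0.145070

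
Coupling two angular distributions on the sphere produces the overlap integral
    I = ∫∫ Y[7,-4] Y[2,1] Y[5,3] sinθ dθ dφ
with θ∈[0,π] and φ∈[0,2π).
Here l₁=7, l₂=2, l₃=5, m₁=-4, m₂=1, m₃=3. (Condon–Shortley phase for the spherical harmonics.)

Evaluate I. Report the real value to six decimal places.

Rules hold: Σm=0, L=14 even, 5≤5≤9.
N = 15·5·11 = 825
Δ = 4!·10!·0!/15! = 1/15015
Racah Σ t=2..2: t=2:+1/57600 = 1/57600
⇒ 3j(7 2 5; 0 0 0)² = 21/715, sgn -1
Racah Σ t=3..3: t=3:−1/483840 = -1/483840
⇒ 3j(7 2 5; -4 1 3)² = 3/91, sgn -1
4πI² = N·(3j₀)²·(3jₘ)² = 135/169
I = +1·√(0.798817/4π) = 0.25212656

0.252127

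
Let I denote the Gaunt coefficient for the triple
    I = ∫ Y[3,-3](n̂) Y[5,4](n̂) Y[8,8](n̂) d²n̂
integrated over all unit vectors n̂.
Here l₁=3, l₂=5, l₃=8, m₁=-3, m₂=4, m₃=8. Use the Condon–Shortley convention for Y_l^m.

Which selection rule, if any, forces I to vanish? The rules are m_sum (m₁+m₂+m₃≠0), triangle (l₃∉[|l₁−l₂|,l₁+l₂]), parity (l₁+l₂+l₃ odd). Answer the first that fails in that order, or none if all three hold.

azimuthal sum: -3 + 4 + 8 = 9  ✗
2 ≤ 8 ≤ 8 (triangle on l)
L = 3 + 5 + 8 = 16 (even)

m_sum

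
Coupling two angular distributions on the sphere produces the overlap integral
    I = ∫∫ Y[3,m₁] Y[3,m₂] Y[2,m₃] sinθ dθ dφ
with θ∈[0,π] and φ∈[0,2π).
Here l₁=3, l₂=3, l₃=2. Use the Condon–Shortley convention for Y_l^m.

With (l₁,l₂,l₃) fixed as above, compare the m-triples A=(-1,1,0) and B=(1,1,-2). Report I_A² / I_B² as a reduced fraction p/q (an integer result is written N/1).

3/8

Shared (l₁,l₂,l₃)=(3,3,2): N and (l;000)² cancel in I_A²/I_B².
A: Δ = 4!·2!·2!/9! = 1/3780; Racah Σ t=2..4: t=2:+1/16 t=3:−1/6 t=4:+1/96 = -3/32; ⇒ 3j(3 3 2; -1 1 0)² = 3/140, sgn -1
B: Δ = 4!·2!·2!/9! = 1/3780; Racah Σ t=2..2: t=2:+1/16 = 1/16; ⇒ 3j(3 3 2; 1 1 -2)² = 2/35, sgn +1
I_A²/I_B² = (3/140)/(2/35) = 3/8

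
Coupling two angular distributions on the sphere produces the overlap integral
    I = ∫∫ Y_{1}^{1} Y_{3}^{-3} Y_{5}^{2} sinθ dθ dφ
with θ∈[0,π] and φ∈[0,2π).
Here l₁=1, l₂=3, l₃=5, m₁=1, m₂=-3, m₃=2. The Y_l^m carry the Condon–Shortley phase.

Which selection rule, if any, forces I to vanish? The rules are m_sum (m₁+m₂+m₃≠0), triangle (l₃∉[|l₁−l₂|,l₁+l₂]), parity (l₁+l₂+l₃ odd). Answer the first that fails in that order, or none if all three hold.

m₁+m₂+m₃ = 1 − 3 + 2 = 0  ✓
triangle: |1−3|=2 ≤ l₃=5 ≤ 1+3=4  ✗
parity: l₁+l₂+l₃ = 9 is odd

triangle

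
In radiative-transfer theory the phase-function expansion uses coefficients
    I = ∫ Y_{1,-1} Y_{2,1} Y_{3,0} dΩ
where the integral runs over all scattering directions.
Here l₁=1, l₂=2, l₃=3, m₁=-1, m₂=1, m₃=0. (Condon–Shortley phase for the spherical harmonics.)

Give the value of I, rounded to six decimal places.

Checks pass: Σm=0; 6 even; l₃=3∈[1,3].
(2·1+1)(2·2+1)(2·3+1) = 105
Δ: 0! 2! 4! / 7! → 1/105
sum: t=0:+1/4 = 1/4
3j²(1 2 3; 0 0 0) = Δ·Π!·Σ² = 3/35  (sign -1)
sum: t=0:+1/12 = 1/12
3j²(1 2 3; -1 1 0) = Δ·Π!·Σ² = 1/35  (sign -1)
combine: 4πI² = 105·3/35·1/35 = 9/35
take √, sign +1: I = 0.14304817

0.143048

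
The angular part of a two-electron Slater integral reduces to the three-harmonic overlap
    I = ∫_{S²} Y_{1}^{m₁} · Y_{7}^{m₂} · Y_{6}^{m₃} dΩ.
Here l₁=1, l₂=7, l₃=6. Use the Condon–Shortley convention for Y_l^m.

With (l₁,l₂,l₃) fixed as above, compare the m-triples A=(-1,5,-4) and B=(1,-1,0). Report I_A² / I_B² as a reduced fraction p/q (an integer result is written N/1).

Shared (l₁,l₂,l₃)=(1,7,6): N and (l;000)² cancel in I_A²/I_B².
A: Δ = 2!·0!·12!/15! = 1/1365; Racah Σ t=2..2: t=2:+1/14515200 = 1/14515200; ⇒ 3j(1 7 6; -1 5 -4)² = 22/455, sgn +1
B: Δ = 2!·0!·12!/15! = 1/1365; Racah Σ t=0..0: t=0:+1/1036800 = 1/1036800; ⇒ 3j(1 7 6; 1 -1 0)² = 4/195, sgn +1
I_A²/I_B² = (22/455)/(4/195) = 33/14

33/14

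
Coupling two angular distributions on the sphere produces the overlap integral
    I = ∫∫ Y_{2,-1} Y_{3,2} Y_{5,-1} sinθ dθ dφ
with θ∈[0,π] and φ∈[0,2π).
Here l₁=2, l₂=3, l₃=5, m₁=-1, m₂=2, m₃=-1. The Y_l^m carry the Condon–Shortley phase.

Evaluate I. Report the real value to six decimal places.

-0.117387

Checks pass: Σm=0; 10 even; l₃=5∈[1,5].
(2·2+1)(2·3+1)(2·5+1) = 385
Δ: 0! 4! 6! / 11! → 1/2310
sum: t=0:+1/144 = 1/144
3j²(2 3 5; 0 0 0) = Δ·Π!·Σ² = 10/231  (sign -1)
sum: t=0:+1/720 = 1/720
3j²(2 3 5; -1 2 -1) = Δ·Π!·Σ² = 4/385  (sign +1)
combine: 4πI² = 385·10/231·4/385 = 40/231
take √, sign -1: I = -0.11738675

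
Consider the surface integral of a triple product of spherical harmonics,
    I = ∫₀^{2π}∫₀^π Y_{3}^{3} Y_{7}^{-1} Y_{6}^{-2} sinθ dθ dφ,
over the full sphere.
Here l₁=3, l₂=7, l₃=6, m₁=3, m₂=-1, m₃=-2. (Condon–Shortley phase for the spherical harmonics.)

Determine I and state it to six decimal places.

Rules hold: Σm=0, L=16 even, 4≤6≤10.
N = 7·15·13 = 1365
Δ = 4!·2!·10!/17! = 1/2042040
Racah Σ t=1..3: t=1:−1/207360 t=2:+1/57600 t=3:−1/207360 = 1/129600
⇒ 3j(3 7 6; 0 0 0)² = 168/12155, sgn +1
Racah Σ t=0..0: t=0:+1/829440 = 1/829440
⇒ 3j(3 7 6; 3 -1 -2)² = 35/2431, sgn +1
4πI² = N·(3j₀)²·(3jₘ)² = 123480/454597
I = +1·√(0.271625/4π) = 0.14702124

0.147021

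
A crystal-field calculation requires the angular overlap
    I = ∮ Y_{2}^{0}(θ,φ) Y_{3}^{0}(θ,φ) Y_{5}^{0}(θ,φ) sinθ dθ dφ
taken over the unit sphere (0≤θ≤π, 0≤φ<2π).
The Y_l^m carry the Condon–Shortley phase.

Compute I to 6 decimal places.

0.239615

Checks pass: Σm=0; 10 even; l₃=5∈[1,5].
(2·2+1)(2·3+1)(2·5+1) = 385
Δ: 0! 4! 6! / 11! → 1/2310
sum: t=0:+1/144 = 1/144
3j²(2 3 5; 0 0 0) = Δ·Π!·Σ² = 10/231  (sign -1)
(m-triple is (0,0,0) — same symbol as above.)
combine: 4πI² = 385·10/231·10/231 = 500/693
take √, sign +1: I = 0.23961470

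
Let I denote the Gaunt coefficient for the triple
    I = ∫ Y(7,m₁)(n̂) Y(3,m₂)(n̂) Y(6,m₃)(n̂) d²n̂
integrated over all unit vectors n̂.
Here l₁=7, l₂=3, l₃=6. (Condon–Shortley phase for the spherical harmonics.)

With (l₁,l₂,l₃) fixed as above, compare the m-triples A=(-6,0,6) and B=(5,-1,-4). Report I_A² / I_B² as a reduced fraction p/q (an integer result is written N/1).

Shared (l₁,l₂,l₃)=(7,3,6): N and (l;000)² cancel in I_A²/I_B².
A: Δ = 4!·10!·2!/17! = 1/2042040; Racah Σ t=3..3: t=3:−1/43545600 = -1/43545600; ⇒ 3j(7 3 6; -6 0 6)² = 33/1190, sgn -1
B: Δ = 4!·10!·2!/17! = 1/2042040; Racah Σ t=0..2: t=0:+1/3870720 t=1:−1/2177280 t=2:+1/29030400 = -29/174182400; ⇒ 3j(7 3 6; 5 -1 -4)² = 841/185640, sgn -1
I_A²/I_B² = (33/1190)/(841/185640) = 5148/841

5148/841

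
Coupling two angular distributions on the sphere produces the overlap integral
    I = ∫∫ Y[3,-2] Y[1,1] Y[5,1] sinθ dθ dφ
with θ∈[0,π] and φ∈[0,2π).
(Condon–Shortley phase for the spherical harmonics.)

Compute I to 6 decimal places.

triangle: need 2≤l₃≤4, have 5; I=0

0.000000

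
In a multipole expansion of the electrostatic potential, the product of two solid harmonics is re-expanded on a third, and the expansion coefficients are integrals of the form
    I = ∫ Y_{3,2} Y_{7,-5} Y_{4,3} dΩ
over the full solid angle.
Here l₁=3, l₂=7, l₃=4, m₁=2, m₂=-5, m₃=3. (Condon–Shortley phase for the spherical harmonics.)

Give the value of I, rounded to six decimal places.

-0.268170

Checks pass: Σm=0; 14 even; l₃=4∈[4,10].
(2·3+1)(2·7+1)(2·4+1) = 945
Δ: 6! 0! 8! / 15! → 1/45045
sum: t=3:−1/20736 = -1/20736
3j²(3 7 4; 0 0 0) = Δ·Π!·Σ² = 35/1287  (sign -1)
sum: t=1:−1/604800 = -1/604800
3j²(3 7 4; 2 -5 3) = Δ·Π!·Σ² = 16/455  (sign +1)
combine: 4πI² = 945·35/1287·16/455 = 1680/1859
take √, sign -1: I = -0.26816989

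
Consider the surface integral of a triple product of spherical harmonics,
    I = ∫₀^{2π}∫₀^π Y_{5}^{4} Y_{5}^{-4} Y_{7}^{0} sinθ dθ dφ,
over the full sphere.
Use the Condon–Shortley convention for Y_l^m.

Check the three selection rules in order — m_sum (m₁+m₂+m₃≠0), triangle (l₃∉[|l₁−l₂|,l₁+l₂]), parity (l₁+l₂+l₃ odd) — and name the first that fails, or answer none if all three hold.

parity

azimuthal sum: 4 − 4 + 0 = 0  ✓
0 ≤ 7 ≤ 10 (triangle on l)  ✓
L = 5 + 5 + 7 = 17 (odd)  ✗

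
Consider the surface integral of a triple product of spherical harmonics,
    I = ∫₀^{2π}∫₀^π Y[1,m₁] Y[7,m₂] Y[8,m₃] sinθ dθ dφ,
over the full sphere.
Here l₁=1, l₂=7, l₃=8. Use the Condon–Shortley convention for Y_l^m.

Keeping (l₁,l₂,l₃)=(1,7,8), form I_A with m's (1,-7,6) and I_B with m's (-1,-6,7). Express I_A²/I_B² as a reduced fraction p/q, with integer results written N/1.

1/105

l's match ⇒ only the (l;m) 3-j factors differ between A and B.
A: triangle coeff Δ(1,7,8) = 1/2040; Σ_t [0,0]: t=0:+1/174356582400 = 1/174356582400; (3j)²=1/2040 [(1 7 8; 1 -7 6)], sign=+1
B: triangle coeff Δ(1,7,8) = 1/2040; Σ_t [0,0]: t=0:+1/12454041600 = 1/12454041600; (3j)²=7/136 [(1 7 8; -1 -6 7)], sign=-1
I_A²/I_B² = (1/2040)/(7/136) = 1/105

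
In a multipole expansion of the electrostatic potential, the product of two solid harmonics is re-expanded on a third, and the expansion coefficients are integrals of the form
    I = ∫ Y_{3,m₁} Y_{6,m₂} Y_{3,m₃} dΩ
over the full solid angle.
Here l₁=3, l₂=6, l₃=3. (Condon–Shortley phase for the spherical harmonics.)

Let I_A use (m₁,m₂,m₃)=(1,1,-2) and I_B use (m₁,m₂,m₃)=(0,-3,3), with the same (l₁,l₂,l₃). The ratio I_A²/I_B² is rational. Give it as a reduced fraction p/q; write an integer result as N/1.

l's match ⇒ only the (l;m) 3-j factors differ between A and B.
A: triangle coeff Δ(3,6,3) = 1/12012; Σ_t [2,2]: t=2:+1/5760 = 1/5760; (3j)²=5/572 [(3 6 3; 1 1 -2)], sign=-1
B: triangle coeff Δ(3,6,3) = 1/12012; Σ_t [3,3]: t=3:−1/25920 = -1/25920; (3j)²=1/143 [(3 6 3; 0 -3 3)], sign=-1
I_A²/I_B² = (5/572)/(1/143) = 5/4

5/4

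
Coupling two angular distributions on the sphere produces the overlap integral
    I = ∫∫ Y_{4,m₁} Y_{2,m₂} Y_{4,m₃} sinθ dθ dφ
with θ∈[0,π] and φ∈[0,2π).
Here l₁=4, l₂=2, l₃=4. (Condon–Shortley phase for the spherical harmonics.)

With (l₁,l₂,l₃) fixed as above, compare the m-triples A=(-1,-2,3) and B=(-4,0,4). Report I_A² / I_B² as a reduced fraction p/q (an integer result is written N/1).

l's match ⇒ only the (l;m) 3-j factors differ between A and B.
A: triangle coeff Δ(4,2,4) = 1/13860; Σ_t [0,0]: t=0:+1/480 = 1/480; (3j)²=3/110 [(4 2 4; -1 -2 3)], sign=-1
B: triangle coeff Δ(4,2,4) = 1/13860; Σ_t [2,2]: t=2:+1/2880 = 1/2880; (3j)²=28/495 [(4 2 4; -4 0 4)], sign=+1
I_A²/I_B² = (3/110)/(28/495) = 27/56

27/56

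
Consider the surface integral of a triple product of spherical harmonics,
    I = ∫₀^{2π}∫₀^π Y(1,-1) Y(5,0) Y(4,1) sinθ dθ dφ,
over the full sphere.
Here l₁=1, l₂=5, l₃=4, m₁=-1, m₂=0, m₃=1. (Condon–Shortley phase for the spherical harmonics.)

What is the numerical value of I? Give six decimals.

0.155288

Checks pass: Σm=0; 10 even; l₃=4∈[4,6].
(2·1+1)(2·5+1)(2·4+1) = 297
Δ: 2! 0! 8! / 11! → 1/495
sum: t=1:−1/576 = -1/576
3j²(1 5 4; 0 0 0) = Δ·Π!·Σ² = 5/99  (sign -1)
sum: t=2:+1/1440 = 1/1440
3j²(1 5 4; -1 0 1) = Δ·Π!·Σ² = 2/99  (sign -1)
combine: 4πI² = 297·5/99·2/99 = 10/33
take √, sign +1: I = 0.15528807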